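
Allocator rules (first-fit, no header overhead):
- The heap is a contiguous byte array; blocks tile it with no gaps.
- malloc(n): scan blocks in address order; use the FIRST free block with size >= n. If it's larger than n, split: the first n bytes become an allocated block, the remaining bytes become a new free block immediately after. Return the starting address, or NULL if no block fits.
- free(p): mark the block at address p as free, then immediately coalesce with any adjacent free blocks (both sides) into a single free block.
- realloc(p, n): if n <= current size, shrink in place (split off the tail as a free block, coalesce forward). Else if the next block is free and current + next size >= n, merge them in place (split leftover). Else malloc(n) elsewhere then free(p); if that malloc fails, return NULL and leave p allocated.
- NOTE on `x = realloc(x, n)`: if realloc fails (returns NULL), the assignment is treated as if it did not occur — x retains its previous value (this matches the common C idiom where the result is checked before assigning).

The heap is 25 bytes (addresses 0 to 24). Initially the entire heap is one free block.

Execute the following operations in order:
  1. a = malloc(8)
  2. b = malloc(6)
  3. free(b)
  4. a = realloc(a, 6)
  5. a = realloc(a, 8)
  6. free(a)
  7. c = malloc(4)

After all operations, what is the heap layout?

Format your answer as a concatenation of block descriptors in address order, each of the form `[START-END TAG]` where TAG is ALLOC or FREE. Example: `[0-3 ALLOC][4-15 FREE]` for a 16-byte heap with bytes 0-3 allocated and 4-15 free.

Answer: [0-3 ALLOC][4-24 FREE]

Derivation:
Op 1: a = malloc(8) -> a = 0; heap: [0-7 ALLOC][8-24 FREE]
Op 2: b = malloc(6) -> b = 8; heap: [0-7 ALLOC][8-13 ALLOC][14-24 FREE]
Op 3: free(b) -> (freed b); heap: [0-7 ALLOC][8-24 FREE]
Op 4: a = realloc(a, 6) -> a = 0; heap: [0-5 ALLOC][6-24 FREE]
Op 5: a = realloc(a, 8) -> a = 0; heap: [0-7 ALLOC][8-24 FREE]
Op 6: free(a) -> (freed a); heap: [0-24 FREE]
Op 7: c = malloc(4) -> c = 0; heap: [0-3 ALLOC][4-24 FREE]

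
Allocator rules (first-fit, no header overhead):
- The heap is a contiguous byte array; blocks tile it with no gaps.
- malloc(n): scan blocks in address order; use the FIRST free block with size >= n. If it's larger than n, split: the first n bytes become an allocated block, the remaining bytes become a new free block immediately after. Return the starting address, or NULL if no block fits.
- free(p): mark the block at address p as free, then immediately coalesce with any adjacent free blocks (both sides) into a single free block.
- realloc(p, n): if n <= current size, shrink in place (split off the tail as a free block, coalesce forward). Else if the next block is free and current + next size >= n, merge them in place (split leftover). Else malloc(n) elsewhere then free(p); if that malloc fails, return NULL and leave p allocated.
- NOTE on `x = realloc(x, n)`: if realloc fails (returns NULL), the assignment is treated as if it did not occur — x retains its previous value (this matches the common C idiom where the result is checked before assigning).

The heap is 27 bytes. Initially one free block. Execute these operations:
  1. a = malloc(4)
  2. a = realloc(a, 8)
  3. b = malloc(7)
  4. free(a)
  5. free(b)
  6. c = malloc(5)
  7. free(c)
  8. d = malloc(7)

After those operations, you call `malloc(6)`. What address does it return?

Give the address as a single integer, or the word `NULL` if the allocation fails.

Op 1: a = malloc(4) -> a = 0; heap: [0-3 ALLOC][4-26 FREE]
Op 2: a = realloc(a, 8) -> a = 0; heap: [0-7 ALLOC][8-26 FREE]
Op 3: b = malloc(7) -> b = 8; heap: [0-7 ALLOC][8-14 ALLOC][15-26 FREE]
Op 4: free(a) -> (freed a); heap: [0-7 FREE][8-14 ALLOC][15-26 FREE]
Op 5: free(b) -> (freed b); heap: [0-26 FREE]
Op 6: c = malloc(5) -> c = 0; heap: [0-4 ALLOC][5-26 FREE]
Op 7: free(c) -> (freed c); heap: [0-26 FREE]
Op 8: d = malloc(7) -> d = 0; heap: [0-6 ALLOC][7-26 FREE]
malloc(6): first-fit scan over [0-6 ALLOC][7-26 FREE] -> 7

Answer: 7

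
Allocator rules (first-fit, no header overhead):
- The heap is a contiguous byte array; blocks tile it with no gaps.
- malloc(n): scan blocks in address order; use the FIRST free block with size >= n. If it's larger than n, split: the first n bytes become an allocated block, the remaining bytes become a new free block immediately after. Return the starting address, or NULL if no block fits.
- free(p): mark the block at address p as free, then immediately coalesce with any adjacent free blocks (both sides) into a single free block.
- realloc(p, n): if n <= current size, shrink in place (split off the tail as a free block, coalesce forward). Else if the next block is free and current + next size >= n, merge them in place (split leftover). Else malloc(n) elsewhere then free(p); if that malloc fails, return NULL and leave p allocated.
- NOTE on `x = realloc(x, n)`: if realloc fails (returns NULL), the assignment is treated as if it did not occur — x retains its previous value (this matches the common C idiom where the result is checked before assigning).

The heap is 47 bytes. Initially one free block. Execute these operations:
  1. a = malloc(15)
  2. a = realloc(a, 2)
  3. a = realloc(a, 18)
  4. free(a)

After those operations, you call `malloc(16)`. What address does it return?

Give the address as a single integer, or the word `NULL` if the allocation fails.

Op 1: a = malloc(15) -> a = 0; heap: [0-14 ALLOC][15-46 FREE]
Op 2: a = realloc(a, 2) -> a = 0; heap: [0-1 ALLOC][2-46 FREE]
Op 3: a = realloc(a, 18) -> a = 0; heap: [0-17 ALLOC][18-46 FREE]
Op 4: free(a) -> (freed a); heap: [0-46 FREE]
malloc(16): first-fit scan over [0-46 FREE] -> 0

Answer: 0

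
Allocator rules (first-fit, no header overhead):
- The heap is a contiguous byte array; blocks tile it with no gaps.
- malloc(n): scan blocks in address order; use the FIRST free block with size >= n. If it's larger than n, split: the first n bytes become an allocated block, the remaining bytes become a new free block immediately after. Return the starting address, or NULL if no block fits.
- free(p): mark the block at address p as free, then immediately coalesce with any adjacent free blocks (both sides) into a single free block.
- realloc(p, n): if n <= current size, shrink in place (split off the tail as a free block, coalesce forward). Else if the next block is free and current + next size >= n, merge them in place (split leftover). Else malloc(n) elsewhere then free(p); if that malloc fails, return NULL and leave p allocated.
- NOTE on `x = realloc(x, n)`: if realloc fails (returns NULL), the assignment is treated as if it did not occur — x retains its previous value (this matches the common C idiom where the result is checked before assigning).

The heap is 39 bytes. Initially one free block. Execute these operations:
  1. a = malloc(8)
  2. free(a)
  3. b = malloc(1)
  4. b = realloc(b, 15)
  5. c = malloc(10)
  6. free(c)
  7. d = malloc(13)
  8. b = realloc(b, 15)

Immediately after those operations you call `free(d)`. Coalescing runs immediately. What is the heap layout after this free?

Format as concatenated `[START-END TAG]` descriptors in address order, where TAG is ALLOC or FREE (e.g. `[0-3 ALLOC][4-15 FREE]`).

Op 1: a = malloc(8) -> a = 0; heap: [0-7 ALLOC][8-38 FREE]
Op 2: free(a) -> (freed a); heap: [0-38 FREE]
Op 3: b = malloc(1) -> b = 0; heap: [0-0 ALLOC][1-38 FREE]
Op 4: b = realloc(b, 15) -> b = 0; heap: [0-14 ALLOC][15-38 FREE]
Op 5: c = malloc(10) -> c = 15; heap: [0-14 ALLOC][15-24 ALLOC][25-38 FREE]
Op 6: free(c) -> (freed c); heap: [0-14 ALLOC][15-38 FREE]
Op 7: d = malloc(13) -> d = 15; heap: [0-14 ALLOC][15-27 ALLOC][28-38 FREE]
Op 8: b = realloc(b, 15) -> b = 0; heap: [0-14 ALLOC][15-27 ALLOC][28-38 FREE]
free(d): d = 15 -> block [15-27 ALLOC]; mark free, coalesce with adjacent free neighbors -> [0-14 ALLOC][15-38 FREE]

Answer: [0-14 ALLOC][15-38 FREE]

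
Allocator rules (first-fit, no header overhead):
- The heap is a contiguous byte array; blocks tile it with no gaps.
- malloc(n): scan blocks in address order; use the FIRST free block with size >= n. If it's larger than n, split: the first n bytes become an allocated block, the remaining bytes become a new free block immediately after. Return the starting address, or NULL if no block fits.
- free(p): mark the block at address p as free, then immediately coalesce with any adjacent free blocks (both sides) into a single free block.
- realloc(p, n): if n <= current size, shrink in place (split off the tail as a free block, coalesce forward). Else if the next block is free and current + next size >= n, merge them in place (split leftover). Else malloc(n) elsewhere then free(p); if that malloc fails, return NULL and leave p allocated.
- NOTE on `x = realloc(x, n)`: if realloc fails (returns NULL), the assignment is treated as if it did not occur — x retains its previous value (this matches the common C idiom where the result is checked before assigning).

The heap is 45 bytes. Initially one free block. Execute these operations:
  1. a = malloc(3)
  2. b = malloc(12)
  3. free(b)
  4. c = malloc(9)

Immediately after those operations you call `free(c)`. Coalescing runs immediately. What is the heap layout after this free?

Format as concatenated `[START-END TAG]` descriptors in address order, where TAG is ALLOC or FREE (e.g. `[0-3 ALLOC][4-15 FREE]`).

Op 1: a = malloc(3) -> a = 0; heap: [0-2 ALLOC][3-44 FREE]
Op 2: b = malloc(12) -> b = 3; heap: [0-2 ALLOC][3-14 ALLOC][15-44 FREE]
Op 3: free(b) -> (freed b); heap: [0-2 ALLOC][3-44 FREE]
Op 4: c = malloc(9) -> c = 3; heap: [0-2 ALLOC][3-11 ALLOC][12-44 FREE]
free(c): c = 3 -> block [3-11 ALLOC]; mark free, coalesce with adjacent free neighbors -> [0-2 ALLOC][3-44 FREE]

Answer: [0-2 ALLOC][3-44 FREE]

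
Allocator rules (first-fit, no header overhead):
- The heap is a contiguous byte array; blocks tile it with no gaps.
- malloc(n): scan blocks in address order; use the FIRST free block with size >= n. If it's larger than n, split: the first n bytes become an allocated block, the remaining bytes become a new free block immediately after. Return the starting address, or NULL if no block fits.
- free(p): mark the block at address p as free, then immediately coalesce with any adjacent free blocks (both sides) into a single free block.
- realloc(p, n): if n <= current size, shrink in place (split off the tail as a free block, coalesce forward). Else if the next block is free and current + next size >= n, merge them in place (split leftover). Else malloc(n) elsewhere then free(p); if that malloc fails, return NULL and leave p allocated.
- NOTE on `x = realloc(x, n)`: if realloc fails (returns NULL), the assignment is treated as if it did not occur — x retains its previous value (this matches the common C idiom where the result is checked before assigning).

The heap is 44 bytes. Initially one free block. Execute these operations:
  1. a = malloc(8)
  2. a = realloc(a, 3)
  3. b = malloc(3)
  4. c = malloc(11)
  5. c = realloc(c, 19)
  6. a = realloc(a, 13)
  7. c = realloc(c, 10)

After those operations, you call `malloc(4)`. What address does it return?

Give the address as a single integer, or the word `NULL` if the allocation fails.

Answer: 16

Derivation:
Op 1: a = malloc(8) -> a = 0; heap: [0-7 ALLOC][8-43 FREE]
Op 2: a = realloc(a, 3) -> a = 0; heap: [0-2 ALLOC][3-43 FREE]
Op 3: b = malloc(3) -> b = 3; heap: [0-2 ALLOC][3-5 ALLOC][6-43 FREE]
Op 4: c = malloc(11) -> c = 6; heap: [0-2 ALLOC][3-5 ALLOC][6-16 ALLOC][17-43 FREE]
Op 5: c = realloc(c, 19) -> c = 6; heap: [0-2 ALLOC][3-5 ALLOC][6-24 ALLOC][25-43 FREE]
Op 6: a = realloc(a, 13) -> a = 25; heap: [0-2 FREE][3-5 ALLOC][6-24 ALLOC][25-37 ALLOC][38-43 FREE]
Op 7: c = realloc(c, 10) -> c = 6; heap: [0-2 FREE][3-5 ALLOC][6-15 ALLOC][16-24 FREE][25-37 ALLOC][38-43 FREE]
malloc(4): first-fit scan over [0-2 FREE][3-5 ALLOC][6-15 ALLOC][16-24 FREE][25-37 ALLOC][38-43 FREE] -> 16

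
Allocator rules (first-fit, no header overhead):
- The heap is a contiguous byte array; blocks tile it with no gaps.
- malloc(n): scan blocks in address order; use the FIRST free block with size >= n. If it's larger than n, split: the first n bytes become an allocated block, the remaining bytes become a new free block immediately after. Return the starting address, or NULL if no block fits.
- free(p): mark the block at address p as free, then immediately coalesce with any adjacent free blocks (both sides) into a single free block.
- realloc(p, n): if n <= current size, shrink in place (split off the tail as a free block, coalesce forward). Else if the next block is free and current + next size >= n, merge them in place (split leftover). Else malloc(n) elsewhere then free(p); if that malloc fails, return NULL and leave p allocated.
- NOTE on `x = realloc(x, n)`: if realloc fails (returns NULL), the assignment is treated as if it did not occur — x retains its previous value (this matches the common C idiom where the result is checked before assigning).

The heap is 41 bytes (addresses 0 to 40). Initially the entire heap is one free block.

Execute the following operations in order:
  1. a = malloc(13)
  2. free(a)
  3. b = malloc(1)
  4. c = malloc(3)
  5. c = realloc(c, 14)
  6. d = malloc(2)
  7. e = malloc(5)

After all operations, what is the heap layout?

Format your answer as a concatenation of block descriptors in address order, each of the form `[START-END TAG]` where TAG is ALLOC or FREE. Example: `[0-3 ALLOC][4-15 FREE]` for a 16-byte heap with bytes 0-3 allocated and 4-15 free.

Answer: [0-0 ALLOC][1-14 ALLOC][15-16 ALLOC][17-21 ALLOC][22-40 FREE]

Derivation:
Op 1: a = malloc(13) -> a = 0; heap: [0-12 ALLOC][13-40 FREE]
Op 2: free(a) -> (freed a); heap: [0-40 FREE]
Op 3: b = malloc(1) -> b = 0; heap: [0-0 ALLOC][1-40 FREE]
Op 4: c = malloc(3) -> c = 1; heap: [0-0 ALLOC][1-3 ALLOC][4-40 FREE]
Op 5: c = realloc(c, 14) -> c = 1; heap: [0-0 ALLOC][1-14 ALLOC][15-40 FREE]
Op 6: d = malloc(2) -> d = 15; heap: [0-0 ALLOC][1-14 ALLOC][15-16 ALLOC][17-40 FREE]
Op 7: e = malloc(5) -> e = 17; heap: [0-0 ALLOC][1-14 ALLOC][15-16 ALLOC][17-21 ALLOC][22-40 FREE]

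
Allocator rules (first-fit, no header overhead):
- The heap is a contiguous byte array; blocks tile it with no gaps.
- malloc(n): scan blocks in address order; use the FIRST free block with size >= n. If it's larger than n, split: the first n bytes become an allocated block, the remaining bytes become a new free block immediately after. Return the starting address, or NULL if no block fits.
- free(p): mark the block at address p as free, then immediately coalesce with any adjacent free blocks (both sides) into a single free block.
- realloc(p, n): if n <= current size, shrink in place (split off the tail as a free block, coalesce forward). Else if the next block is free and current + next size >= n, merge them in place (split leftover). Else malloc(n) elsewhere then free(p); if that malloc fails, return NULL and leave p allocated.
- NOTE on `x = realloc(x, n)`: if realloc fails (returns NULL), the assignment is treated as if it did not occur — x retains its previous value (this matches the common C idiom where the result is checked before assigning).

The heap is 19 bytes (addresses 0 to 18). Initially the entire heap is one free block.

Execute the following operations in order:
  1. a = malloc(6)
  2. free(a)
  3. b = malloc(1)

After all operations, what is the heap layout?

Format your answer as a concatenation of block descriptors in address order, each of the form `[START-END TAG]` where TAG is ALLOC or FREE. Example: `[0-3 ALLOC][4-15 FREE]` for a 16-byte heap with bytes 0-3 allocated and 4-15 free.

Answer: [0-0 ALLOC][1-18 FREE]

Derivation:
Op 1: a = malloc(6) -> a = 0; heap: [0-5 ALLOC][6-18 FREE]
Op 2: free(a) -> (freed a); heap: [0-18 FREE]
Op 3: b = malloc(1) -> b = 0; heap: [0-0 ALLOC][1-18 FREE]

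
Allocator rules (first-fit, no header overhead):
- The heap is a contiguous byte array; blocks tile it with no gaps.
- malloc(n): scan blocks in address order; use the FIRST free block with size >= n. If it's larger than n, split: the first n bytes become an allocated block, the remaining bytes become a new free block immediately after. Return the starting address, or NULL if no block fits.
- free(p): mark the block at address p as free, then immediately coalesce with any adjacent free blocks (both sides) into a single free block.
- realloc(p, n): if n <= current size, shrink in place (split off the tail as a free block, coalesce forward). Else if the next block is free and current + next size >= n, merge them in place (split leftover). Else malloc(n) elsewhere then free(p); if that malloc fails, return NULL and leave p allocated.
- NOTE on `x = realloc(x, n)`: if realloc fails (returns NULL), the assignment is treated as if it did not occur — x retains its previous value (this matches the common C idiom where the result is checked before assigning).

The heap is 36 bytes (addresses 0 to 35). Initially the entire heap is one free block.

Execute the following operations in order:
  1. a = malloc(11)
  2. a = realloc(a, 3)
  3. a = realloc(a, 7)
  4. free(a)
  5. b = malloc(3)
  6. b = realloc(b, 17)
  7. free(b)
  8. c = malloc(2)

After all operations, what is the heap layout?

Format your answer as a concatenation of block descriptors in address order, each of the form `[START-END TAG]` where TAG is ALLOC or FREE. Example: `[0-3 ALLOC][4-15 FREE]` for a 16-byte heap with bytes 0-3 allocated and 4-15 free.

Op 1: a = malloc(11) -> a = 0; heap: [0-10 ALLOC][11-35 FREE]
Op 2: a = realloc(a, 3) -> a = 0; heap: [0-2 ALLOC][3-35 FREE]
Op 3: a = realloc(a, 7) -> a = 0; heap: [0-6 ALLOC][7-35 FREE]
Op 4: free(a) -> (freed a); heap: [0-35 FREE]
Op 5: b = malloc(3) -> b = 0; heap: [0-2 ALLOC][3-35 FREE]
Op 6: b = realloc(b, 17) -> b = 0; heap: [0-16 ALLOC][17-35 FREE]
Op 7: free(b) -> (freed b); heap: [0-35 FREE]
Op 8: c = malloc(2) -> c = 0; heap: [0-1 ALLOC][2-35 FREE]

Answer: [0-1 ALLOC][2-35 FREE]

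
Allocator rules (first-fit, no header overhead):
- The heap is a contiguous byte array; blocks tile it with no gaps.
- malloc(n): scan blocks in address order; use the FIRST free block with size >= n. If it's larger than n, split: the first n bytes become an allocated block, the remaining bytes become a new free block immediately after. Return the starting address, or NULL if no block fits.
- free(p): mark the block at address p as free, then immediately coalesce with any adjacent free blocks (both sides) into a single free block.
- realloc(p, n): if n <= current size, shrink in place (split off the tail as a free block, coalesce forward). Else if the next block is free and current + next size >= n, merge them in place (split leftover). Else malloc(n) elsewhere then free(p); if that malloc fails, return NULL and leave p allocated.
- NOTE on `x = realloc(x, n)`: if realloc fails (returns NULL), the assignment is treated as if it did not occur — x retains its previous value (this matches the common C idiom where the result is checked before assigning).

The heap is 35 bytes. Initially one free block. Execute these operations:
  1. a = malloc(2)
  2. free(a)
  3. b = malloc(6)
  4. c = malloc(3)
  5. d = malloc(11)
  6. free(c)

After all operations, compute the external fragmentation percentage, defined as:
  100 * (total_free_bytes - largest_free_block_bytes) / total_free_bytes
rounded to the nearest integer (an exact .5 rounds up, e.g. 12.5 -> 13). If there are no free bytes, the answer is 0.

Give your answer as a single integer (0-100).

Answer: 17

Derivation:
Op 1: a = malloc(2) -> a = 0; heap: [0-1 ALLOC][2-34 FREE]
Op 2: free(a) -> (freed a); heap: [0-34 FREE]
Op 3: b = malloc(6) -> b = 0; heap: [0-5 ALLOC][6-34 FREE]
Op 4: c = malloc(3) -> c = 6; heap: [0-5 ALLOC][6-8 ALLOC][9-34 FREE]
Op 5: d = malloc(11) -> d = 9; heap: [0-5 ALLOC][6-8 ALLOC][9-19 ALLOC][20-34 FREE]
Op 6: free(c) -> (freed c); heap: [0-5 ALLOC][6-8 FREE][9-19 ALLOC][20-34 FREE]
Free blocks: [3 15] total_free=18 largest=15 -> 100*(18-15)/18 = 300/18 ≈ 16.667 -> rounds to 17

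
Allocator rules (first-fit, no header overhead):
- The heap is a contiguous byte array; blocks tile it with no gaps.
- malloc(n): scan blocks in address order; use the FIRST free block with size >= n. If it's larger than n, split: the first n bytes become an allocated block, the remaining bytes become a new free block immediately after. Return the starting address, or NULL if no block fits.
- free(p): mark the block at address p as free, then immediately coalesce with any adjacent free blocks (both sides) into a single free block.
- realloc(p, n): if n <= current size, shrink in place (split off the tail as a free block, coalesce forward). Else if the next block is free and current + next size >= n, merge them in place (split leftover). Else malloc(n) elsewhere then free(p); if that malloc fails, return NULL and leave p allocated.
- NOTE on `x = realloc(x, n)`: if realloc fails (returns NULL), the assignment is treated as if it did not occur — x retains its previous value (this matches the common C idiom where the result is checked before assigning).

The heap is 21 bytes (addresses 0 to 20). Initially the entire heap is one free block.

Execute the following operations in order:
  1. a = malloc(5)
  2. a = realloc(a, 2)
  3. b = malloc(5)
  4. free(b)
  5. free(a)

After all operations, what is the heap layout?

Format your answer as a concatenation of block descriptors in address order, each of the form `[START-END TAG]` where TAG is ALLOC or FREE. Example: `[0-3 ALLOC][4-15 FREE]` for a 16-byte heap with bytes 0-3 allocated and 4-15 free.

Answer: [0-20 FREE]

Derivation:
Op 1: a = malloc(5) -> a = 0; heap: [0-4 ALLOC][5-20 FREE]
Op 2: a = realloc(a, 2) -> a = 0; heap: [0-1 ALLOC][2-20 FREE]
Op 3: b = malloc(5) -> b = 2; heap: [0-1 ALLOC][2-6 ALLOC][7-20 FREE]
Op 4: free(b) -> (freed b); heap: [0-1 ALLOC][2-20 FREE]
Op 5: free(a) -> (freed a); heap: [0-20 FREE]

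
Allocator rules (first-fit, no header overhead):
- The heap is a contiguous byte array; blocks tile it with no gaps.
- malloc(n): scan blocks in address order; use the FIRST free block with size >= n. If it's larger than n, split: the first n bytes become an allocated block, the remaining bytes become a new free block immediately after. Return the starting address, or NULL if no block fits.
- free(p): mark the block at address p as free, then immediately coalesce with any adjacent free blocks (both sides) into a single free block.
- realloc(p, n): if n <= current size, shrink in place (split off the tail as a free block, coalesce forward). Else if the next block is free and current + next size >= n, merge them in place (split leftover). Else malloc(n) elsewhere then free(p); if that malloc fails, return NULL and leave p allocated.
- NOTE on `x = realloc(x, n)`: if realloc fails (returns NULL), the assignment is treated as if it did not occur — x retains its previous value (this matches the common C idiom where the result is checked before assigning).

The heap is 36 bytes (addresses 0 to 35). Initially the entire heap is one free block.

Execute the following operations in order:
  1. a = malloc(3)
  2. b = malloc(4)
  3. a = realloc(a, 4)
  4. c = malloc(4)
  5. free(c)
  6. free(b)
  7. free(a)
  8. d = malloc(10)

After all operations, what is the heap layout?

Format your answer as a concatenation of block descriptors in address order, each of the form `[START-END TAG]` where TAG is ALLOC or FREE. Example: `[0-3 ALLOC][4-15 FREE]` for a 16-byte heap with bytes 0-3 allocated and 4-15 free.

Answer: [0-9 ALLOC][10-35 FREE]

Derivation:
Op 1: a = malloc(3) -> a = 0; heap: [0-2 ALLOC][3-35 FREE]
Op 2: b = malloc(4) -> b = 3; heap: [0-2 ALLOC][3-6 ALLOC][7-35 FREE]
Op 3: a = realloc(a, 4) -> a = 7; heap: [0-2 FREE][3-6 ALLOC][7-10 ALLOC][11-35 FREE]
Op 4: c = malloc(4) -> c = 11; heap: [0-2 FREE][3-6 ALLOC][7-10 ALLOC][11-14 ALLOC][15-35 FREE]
Op 5: free(c) -> (freed c); heap: [0-2 FREE][3-6 ALLOC][7-10 ALLOC][11-35 FREE]
Op 6: free(b) -> (freed b); heap: [0-6 FREE][7-10 ALLOC][11-35 FREE]
Op 7: free(a) -> (freed a); heap: [0-35 FREE]
Op 8: d = malloc(10) -> d = 0; heap: [0-9 ALLOC][10-35 FREE]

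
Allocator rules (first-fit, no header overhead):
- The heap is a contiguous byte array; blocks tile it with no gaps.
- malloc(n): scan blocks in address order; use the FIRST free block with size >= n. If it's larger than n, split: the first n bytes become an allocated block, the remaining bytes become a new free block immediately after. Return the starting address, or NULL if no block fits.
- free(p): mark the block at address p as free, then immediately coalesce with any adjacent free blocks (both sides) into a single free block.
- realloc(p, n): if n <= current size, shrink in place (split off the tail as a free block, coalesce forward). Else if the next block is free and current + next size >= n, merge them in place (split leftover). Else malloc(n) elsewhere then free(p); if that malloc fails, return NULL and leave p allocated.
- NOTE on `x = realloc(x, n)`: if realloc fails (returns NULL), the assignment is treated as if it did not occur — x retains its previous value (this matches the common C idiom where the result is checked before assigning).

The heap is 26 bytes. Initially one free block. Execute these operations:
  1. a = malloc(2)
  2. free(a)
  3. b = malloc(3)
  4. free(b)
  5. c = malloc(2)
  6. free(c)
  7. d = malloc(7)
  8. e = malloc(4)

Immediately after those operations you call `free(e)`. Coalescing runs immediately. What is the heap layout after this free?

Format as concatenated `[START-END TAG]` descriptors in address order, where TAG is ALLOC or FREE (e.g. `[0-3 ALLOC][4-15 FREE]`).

Answer: [0-6 ALLOC][7-25 FREE]

Derivation:
Op 1: a = malloc(2) -> a = 0; heap: [0-1 ALLOC][2-25 FREE]
Op 2: free(a) -> (freed a); heap: [0-25 FREE]
Op 3: b = malloc(3) -> b = 0; heap: [0-2 ALLOC][3-25 FREE]
Op 4: free(b) -> (freed b); heap: [0-25 FREE]
Op 5: c = malloc(2) -> c = 0; heap: [0-1 ALLOC][2-25 FREE]
Op 6: free(c) -> (freed c); heap: [0-25 FREE]
Op 7: d = malloc(7) -> d = 0; heap: [0-6 ALLOC][7-25 FREE]
Op 8: e = malloc(4) -> e = 7; heap: [0-6 ALLOC][7-10 ALLOC][11-25 FREE]
free(e): e = 7 -> block [7-10 ALLOC]; mark free, coalesce with adjacent free neighbors -> [0-6 ALLOC][7-25 FREE]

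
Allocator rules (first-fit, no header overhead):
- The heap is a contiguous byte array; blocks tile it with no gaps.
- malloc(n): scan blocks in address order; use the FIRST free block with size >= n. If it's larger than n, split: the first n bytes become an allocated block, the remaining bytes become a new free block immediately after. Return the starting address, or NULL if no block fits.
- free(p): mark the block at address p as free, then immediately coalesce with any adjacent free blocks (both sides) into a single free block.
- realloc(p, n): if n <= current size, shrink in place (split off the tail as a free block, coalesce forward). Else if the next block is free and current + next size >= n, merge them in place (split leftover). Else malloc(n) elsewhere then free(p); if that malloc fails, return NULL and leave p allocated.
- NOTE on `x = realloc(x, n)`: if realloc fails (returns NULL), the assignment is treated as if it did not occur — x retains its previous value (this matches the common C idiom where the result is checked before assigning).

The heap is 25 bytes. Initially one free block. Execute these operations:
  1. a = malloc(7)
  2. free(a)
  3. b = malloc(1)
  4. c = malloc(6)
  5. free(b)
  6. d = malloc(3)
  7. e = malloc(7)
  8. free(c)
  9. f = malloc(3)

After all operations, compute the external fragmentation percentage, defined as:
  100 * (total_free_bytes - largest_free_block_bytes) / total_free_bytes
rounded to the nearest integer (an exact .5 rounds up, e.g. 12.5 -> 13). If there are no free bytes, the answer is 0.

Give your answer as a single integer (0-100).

Op 1: a = malloc(7) -> a = 0; heap: [0-6 ALLOC][7-24 FREE]
Op 2: free(a) -> (freed a); heap: [0-24 FREE]
Op 3: b = malloc(1) -> b = 0; heap: [0-0 ALLOC][1-24 FREE]
Op 4: c = malloc(6) -> c = 1; heap: [0-0 ALLOC][1-6 ALLOC][7-24 FREE]
Op 5: free(b) -> (freed b); heap: [0-0 FREE][1-6 ALLOC][7-24 FREE]
Op 6: d = malloc(3) -> d = 7; heap: [0-0 FREE][1-6 ALLOC][7-9 ALLOC][10-24 FREE]
Op 7: e = malloc(7) -> e = 10; heap: [0-0 FREE][1-6 ALLOC][7-9 ALLOC][10-16 ALLOC][17-24 FREE]
Op 8: free(c) -> (freed c); heap: [0-6 FREE][7-9 ALLOC][10-16 ALLOC][17-24 FREE]
Op 9: f = malloc(3) -> f = 0; heap: [0-2 ALLOC][3-6 FREE][7-9 ALLOC][10-16 ALLOC][17-24 FREE]
Free blocks: [4 8] total_free=12 largest=8 -> 100*(12-8)/12 = 400/12 ≈ 33.333 -> rounds to 33

Answer: 33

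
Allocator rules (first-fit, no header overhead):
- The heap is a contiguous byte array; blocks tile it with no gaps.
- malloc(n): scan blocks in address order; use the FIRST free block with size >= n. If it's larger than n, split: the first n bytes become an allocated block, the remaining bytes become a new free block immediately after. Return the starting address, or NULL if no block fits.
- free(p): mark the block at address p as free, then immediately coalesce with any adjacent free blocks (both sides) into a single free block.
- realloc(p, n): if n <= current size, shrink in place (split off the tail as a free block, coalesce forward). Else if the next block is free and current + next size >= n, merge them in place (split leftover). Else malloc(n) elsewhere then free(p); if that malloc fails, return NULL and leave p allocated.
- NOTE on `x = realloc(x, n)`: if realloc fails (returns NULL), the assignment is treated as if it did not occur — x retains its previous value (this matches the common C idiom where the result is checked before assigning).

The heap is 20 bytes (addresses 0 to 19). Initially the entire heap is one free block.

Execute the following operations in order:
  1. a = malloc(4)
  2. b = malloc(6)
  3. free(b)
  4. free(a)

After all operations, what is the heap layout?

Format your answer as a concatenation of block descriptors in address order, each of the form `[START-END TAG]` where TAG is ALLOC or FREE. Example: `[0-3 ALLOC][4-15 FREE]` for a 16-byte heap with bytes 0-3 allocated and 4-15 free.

Op 1: a = malloc(4) -> a = 0; heap: [0-3 ALLOC][4-19 FREE]
Op 2: b = malloc(6) -> b = 4; heap: [0-3 ALLOC][4-9 ALLOC][10-19 FREE]
Op 3: free(b) -> (freed b); heap: [0-3 ALLOC][4-19 FREE]
Op 4: free(a) -> (freed a); heap: [0-19 FREE]

Answer: [0-19 FREE]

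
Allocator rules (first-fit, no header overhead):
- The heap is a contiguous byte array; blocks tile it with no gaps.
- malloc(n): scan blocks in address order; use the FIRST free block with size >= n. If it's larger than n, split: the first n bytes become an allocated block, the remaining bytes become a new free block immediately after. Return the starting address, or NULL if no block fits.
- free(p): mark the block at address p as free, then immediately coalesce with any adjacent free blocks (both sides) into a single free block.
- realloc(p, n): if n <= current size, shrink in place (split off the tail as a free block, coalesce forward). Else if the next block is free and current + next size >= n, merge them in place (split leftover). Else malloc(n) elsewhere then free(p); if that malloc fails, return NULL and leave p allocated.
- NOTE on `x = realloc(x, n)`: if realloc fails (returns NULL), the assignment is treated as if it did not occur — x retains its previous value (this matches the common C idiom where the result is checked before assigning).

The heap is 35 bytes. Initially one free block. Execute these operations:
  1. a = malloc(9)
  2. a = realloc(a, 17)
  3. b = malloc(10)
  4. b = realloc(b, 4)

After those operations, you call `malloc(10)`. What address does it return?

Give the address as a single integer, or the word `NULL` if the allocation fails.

Op 1: a = malloc(9) -> a = 0; heap: [0-8 ALLOC][9-34 FREE]
Op 2: a = realloc(a, 17) -> a = 0; heap: [0-16 ALLOC][17-34 FREE]
Op 3: b = malloc(10) -> b = 17; heap: [0-16 ALLOC][17-26 ALLOC][27-34 FREE]
Op 4: b = realloc(b, 4) -> b = 17; heap: [0-16 ALLOC][17-20 ALLOC][21-34 FREE]
malloc(10): first-fit scan over [0-16 ALLOC][17-20 ALLOC][21-34 FREE] -> 21

Answer: 21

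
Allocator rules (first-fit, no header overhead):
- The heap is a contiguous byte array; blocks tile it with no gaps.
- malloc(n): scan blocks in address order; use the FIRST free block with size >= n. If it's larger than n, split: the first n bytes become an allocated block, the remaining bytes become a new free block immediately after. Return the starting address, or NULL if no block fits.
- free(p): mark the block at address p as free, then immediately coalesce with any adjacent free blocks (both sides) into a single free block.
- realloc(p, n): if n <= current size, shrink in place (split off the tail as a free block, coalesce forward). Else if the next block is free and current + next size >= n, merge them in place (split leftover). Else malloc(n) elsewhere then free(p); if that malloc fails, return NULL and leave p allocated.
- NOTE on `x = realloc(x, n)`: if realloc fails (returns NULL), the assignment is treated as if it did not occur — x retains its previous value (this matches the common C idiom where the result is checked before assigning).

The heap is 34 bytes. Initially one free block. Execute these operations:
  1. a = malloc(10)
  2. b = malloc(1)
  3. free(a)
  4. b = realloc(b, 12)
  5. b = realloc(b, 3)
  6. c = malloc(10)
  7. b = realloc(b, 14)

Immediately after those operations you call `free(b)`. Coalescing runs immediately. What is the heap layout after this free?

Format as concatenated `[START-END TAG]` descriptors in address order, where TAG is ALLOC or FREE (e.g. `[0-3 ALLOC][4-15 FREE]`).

Op 1: a = malloc(10) -> a = 0; heap: [0-9 ALLOC][10-33 FREE]
Op 2: b = malloc(1) -> b = 10; heap: [0-9 ALLOC][10-10 ALLOC][11-33 FREE]
Op 3: free(a) -> (freed a); heap: [0-9 FREE][10-10 ALLOC][11-33 FREE]
Op 4: b = realloc(b, 12) -> b = 10; heap: [0-9 FREE][10-21 ALLOC][22-33 FREE]
Op 5: b = realloc(b, 3) -> b = 10; heap: [0-9 FREE][10-12 ALLOC][13-33 FREE]
Op 6: c = malloc(10) -> c = 0; heap: [0-9 ALLOC][10-12 ALLOC][13-33 FREE]
Op 7: b = realloc(b, 14) -> b = 10; heap: [0-9 ALLOC][10-23 ALLOC][24-33 FREE]
free(b): b = 10 -> block [10-23 ALLOC]; mark free, coalesce with adjacent free neighbors -> [0-9 ALLOC][10-33 FREE]

Answer: [0-9 ALLOC][10-33 FREE]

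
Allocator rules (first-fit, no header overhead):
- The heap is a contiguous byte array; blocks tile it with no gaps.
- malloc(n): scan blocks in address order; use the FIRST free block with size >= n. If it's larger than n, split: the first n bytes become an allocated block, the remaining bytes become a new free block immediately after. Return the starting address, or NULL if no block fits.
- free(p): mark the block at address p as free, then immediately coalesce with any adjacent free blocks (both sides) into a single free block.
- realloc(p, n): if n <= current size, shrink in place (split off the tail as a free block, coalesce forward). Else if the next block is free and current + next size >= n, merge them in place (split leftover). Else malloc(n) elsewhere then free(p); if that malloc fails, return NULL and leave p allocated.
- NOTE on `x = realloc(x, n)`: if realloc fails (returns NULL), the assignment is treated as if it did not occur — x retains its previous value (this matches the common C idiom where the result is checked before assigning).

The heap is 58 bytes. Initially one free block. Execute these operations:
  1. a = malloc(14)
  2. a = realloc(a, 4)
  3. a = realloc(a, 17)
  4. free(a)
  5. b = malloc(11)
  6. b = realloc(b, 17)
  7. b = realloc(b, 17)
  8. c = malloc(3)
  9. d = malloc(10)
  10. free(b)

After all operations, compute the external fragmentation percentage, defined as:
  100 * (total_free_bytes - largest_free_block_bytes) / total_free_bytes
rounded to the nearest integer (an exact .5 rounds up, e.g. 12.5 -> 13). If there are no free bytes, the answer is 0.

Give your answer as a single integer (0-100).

Answer: 38

Derivation:
Op 1: a = malloc(14) -> a = 0; heap: [0-13 ALLOC][14-57 FREE]
Op 2: a = realloc(a, 4) -> a = 0; heap: [0-3 ALLOC][4-57 FREE]
Op 3: a = realloc(a, 17) -> a = 0; heap: [0-16 ALLOC][17-57 FREE]
Op 4: free(a) -> (freed a); heap: [0-57 FREE]
Op 5: b = malloc(11) -> b = 0; heap: [0-10 ALLOC][11-57 FREE]
Op 6: b = realloc(b, 17) -> b = 0; heap: [0-16 ALLOC][17-57 FREE]
Op 7: b = realloc(b, 17) -> b = 0; heap: [0-16 ALLOC][17-57 FREE]
Op 8: c = malloc(3) -> c = 17; heap: [0-16 ALLOC][17-19 ALLOC][20-57 FREE]
Op 9: d = malloc(10) -> d = 20; heap: [0-16 ALLOC][17-19 ALLOC][20-29 ALLOC][30-57 FREE]
Op 10: free(b) -> (freed b); heap: [0-16 FREE][17-19 ALLOC][20-29 ALLOC][30-57 FREE]
Free blocks: [17 28] total_free=45 largest=28 -> 100*(45-28)/45 = 1700/45 ≈ 37.778 -> rounds to 38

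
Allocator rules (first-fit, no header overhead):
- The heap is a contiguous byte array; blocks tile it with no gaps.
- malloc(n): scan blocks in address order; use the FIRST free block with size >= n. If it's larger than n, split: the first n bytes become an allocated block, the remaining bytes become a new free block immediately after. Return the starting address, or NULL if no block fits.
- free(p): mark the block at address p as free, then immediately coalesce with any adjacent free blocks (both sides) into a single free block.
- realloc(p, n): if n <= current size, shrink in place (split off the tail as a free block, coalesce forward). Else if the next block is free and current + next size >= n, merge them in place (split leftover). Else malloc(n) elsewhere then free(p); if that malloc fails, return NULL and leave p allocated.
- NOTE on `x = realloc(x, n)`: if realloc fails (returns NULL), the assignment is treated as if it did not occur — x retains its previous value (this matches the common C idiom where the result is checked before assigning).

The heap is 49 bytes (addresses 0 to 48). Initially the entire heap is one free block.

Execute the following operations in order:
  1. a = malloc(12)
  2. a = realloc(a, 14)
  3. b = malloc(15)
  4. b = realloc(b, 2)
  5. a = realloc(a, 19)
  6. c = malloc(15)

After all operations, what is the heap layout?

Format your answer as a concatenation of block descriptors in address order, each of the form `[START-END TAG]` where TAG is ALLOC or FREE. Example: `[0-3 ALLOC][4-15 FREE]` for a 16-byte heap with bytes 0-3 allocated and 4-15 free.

Answer: [0-13 FREE][14-15 ALLOC][16-34 ALLOC][35-48 FREE]

Derivation:
Op 1: a = malloc(12) -> a = 0; heap: [0-11 ALLOC][12-48 FREE]
Op 2: a = realloc(a, 14) -> a = 0; heap: [0-13 ALLOC][14-48 FREE]
Op 3: b = malloc(15) -> b = 14; heap: [0-13 ALLOC][14-28 ALLOC][29-48 FREE]
Op 4: b = realloc(b, 2) -> b = 14; heap: [0-13 ALLOC][14-15 ALLOC][16-48 FREE]
Op 5: a = realloc(a, 19) -> a = 16; heap: [0-13 FREE][14-15 ALLOC][16-34 ALLOC][35-48 FREE]
Op 6: c = malloc(15) -> c = NULL; heap: [0-13 FREE][14-15 ALLOC][16-34 ALLOC][35-48 FREE]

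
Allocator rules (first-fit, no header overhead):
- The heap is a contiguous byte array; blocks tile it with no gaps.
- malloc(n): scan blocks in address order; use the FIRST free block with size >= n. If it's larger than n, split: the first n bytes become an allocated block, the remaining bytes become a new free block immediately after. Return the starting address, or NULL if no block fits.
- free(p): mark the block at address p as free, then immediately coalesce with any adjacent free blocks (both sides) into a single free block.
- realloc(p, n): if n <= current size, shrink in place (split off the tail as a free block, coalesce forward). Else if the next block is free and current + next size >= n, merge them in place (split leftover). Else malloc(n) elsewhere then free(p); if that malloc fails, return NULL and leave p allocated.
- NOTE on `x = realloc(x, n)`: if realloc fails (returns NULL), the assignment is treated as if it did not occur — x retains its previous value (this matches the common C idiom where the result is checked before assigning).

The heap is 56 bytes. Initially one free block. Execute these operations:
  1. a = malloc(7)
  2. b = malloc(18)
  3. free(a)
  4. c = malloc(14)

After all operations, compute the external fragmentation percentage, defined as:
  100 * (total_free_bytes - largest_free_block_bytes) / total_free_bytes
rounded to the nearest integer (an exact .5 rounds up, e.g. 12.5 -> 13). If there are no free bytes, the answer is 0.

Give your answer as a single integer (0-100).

Answer: 29

Derivation:
Op 1: a = malloc(7) -> a = 0; heap: [0-6 ALLOC][7-55 FREE]
Op 2: b = malloc(18) -> b = 7; heap: [0-6 ALLOC][7-24 ALLOC][25-55 FREE]
Op 3: free(a) -> (freed a); heap: [0-6 FREE][7-24 ALLOC][25-55 FREE]
Op 4: c = malloc(14) -> c = 25; heap: [0-6 FREE][7-24 ALLOC][25-38 ALLOC][39-55 FREE]
Free blocks: [7 17] total_free=24 largest=17 -> 100*(24-17)/24 = 700/24 ≈ 29.167 -> rounds to 29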